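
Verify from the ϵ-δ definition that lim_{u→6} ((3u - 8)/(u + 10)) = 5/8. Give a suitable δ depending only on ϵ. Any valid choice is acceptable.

Fix ϵ > 0. We want δ > 0 with 0 < |u − 6| < δ ⇒ |(3u - 8)/(u + 10) − (5/8)| < ϵ.
Combining over a common denominator, (3u - 8)/(u + 10) − (5/8) = [(3u - 8)·16 − 10·(u + 10)] / [16·(u + 10)] = 38(u − 6) / (16(u + 10)).
So |(3u - 8)/(u + 10) − (5/8)| = 38|u − 6| / (16·|u + 10|).
Restrict δ ≤ 8. Then |u − 6| < 8 gives |u + 10| = |(u − 6) + 16| ≥ 16 − 8 = 8.
Hence |(3u - 8)/(u + 10) − (5/8)| < 38|u − 6|/(16·8) = (19/64)|u − 6|, which is < ϵ once |u − 6| < (64/19)ϵ.
Take δ = min(8, (64/19)ϵ). Then 0 < |u − 6| < δ forces both bounds, so |(3u - 8)/(u + 10) − (5/8)| < ϵ.

δ = min(8, (64/19)ϵ)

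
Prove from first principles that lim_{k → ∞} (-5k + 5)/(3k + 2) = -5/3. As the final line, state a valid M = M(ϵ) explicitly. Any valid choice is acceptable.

Suppose ϵ > 0. For k ≥ 1, |(-5k + 5)/(3k + 2) + 5/3| = |25|/(3(3k + 2)) = 25/(3(3k + 2)).
Since 3k + 2 ≥ 3k for k ≥ 1, this is ≤ 25/(3·3k) = (25/9)/k.
So |(-5k + 5)/(3k + 2) + 5/3| < ϵ whenever k > (25/9)/ϵ.
Take M = (25/9)/ϵ. If k > M then |(-5k + 5)/(3k + 2) + 5/3| ≤ (25/9)/k < ϵ.

M = (25/9)/ϵ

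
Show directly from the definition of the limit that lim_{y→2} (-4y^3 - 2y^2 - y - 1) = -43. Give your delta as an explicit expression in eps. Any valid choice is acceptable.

delta = min(1, eps/87)

Let eps > 0 be given. We want delta > 0 such that 0 < |y − 2| < delta implies |(-4y^3 - 2y^2 - y - 1) + 43| < eps.
(-4y^3 - 2y^2 - y - 1) + 43 = -4y^3 - 2y^2 - y + 42 = (y − 2)(-4y^2 - 10y - 21).
So |(-4y^3 - 2y^2 - y - 1) + 43| = |y − 2|·|-4y^2 - 10y - 21|.
Require delta ≤ 1. Then |y − 2| < 1 gives |y| < 3, and by the triangle inequality |-4y^2 - 10y - 21| ≤ 4·3^2 + 10·3 + 21 = 87.
Hence |(-4y^3 - 2y^2 - y - 1) + 43| ≤ 87|y − 2| < eps provided |y − 2| < eps/87.
Take delta = min(1, eps/87). Then 0 < |y − 2| < delta gives both |y − 2| < 1 and |y − 2| < eps/87, so |(-4y^3 - 2y^2 - y - 1) + 43| < eps.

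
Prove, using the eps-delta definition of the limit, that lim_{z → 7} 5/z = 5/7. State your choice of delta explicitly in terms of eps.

Suppose eps > 0. We seek delta > 0 such that 0 < |z − 7| < delta implies |5/z − (5/7)| < eps.
|5/z − (5/7)| = 5·|7 − z|/(7·|z|) = 5|z − 7|/(7|z|).
Restrict delta ≤ 7/2. Then |z − 7| < 7/2 gives |z| > 7/2, so 7|z| > 49/2.
Then |5/z − (5/7)| < 5|z − 7|/(49/2), which is < eps when |z − 7| < (49/10)eps.
Take delta = min(7/2, (49/10)eps). Then 0 < |z − 7| < delta gives both |z − 7| < 7/2 and |z − 7| < (49/10)eps, so |5/z − (5/7)| < eps.

delta = min(7/2, (49/10)eps)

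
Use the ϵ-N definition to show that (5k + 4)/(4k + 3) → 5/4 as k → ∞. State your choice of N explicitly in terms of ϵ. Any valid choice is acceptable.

N = (1/16)/ϵ

Let ϵ > 0. For k ≥ 1, |(5k + 4)/(4k + 3) − (5/4)| = |1|/(4(4k + 3)) = 1/(4(4k + 3)).
Since 4k + 3 ≥ 4k for k ≥ 1, this is ≤ 1/(4·4k) = (1/16)/k.
So |(5k + 4)/(4k + 3) − (5/4)| < ϵ whenever k > (1/16)/ϵ.
Take N = (1/16)/ϵ. If k > N then |(5k + 4)/(4k + 3) − (5/4)| ≤ (1/16)/k < ϵ.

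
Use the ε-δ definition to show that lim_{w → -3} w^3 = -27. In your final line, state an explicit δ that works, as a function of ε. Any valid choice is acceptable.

δ = min(2, ε/49)

Fix ε > 0. We seek δ > 0 with 0 < |w + 3| < δ ⇒ |w^3 + 27| < ε.
Factor: w^3 + 27 = (w + 3)(w^2 - 3w + 9), so |w^3 + 27| = |w + 3|·|w^2 - 3w + 9|.
Restrict δ ≤ 2. Then |w + 3| < 2 gives |w| < 5, so by the triangle inequality |w^2 - 3w + 9| ≤ 5^2 + 3·5 + 9 = 49.
Hence |w^3 + 27| ≤ 49|w + 3|, which is < ε once |w + 3| < ε/49.
Take δ = min(2, ε/49). If 0 < |w + 3| < δ then both bounds hold and |w^3 + 27| ≤ 49|w + 3| < 49·(ε/49) = ε.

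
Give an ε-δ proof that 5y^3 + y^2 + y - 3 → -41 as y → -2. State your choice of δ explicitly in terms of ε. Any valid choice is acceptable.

Let ε > 0. We want δ > 0 such that 0 < |y + 2| < δ implies |(5y^3 + y^2 + y - 3) + 41| < ε.
(5y^3 + y^2 + y - 3) + 41 = 5y^3 + y^2 + y + 38 = (y + 2)(5y^2 - 9y + 19).
So |(5y^3 + y^2 + y - 3) + 41| = |y + 2|·|5y^2 - 9y + 19|.
Require δ ≤ 2. Then |y + 2| < 2 gives |y| < 4, and by the triangle inequality |5y^2 - 9y + 19| ≤ 5·4^2 + 9·4 + 19 = 135.
Hence |(5y^3 + y^2 + y - 3) + 41| ≤ 135|y + 2| < ε provided |y + 2| < ε/135.
Take δ = min(2, ε/135). Then 0 < |y + 2| < δ gives both |y + 2| < 2 and |y + 2| < ε/135, so |(5y^3 + y^2 + y - 3) + 41| < ε.

δ = min(2, ε/135)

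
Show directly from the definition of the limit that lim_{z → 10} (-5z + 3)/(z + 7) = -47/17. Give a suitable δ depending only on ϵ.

Let ϵ > 0 be given. We want δ > 0 with 0 < |z − 10| < δ ⇒ |(-5z + 3)/(z + 7) + 47/17| < ϵ.
Combining over a common denominator, (-5z + 3)/(z + 7) + 47/17 = [(-5z + 3)·17 − (-47)·(z + 7)] / [17·(z + 7)] = -38(z − 10) / (17(z + 7)).
So |(-5z + 3)/(z + 7) + 47/17| = 38|z − 10| / (17·|z + 7|).
Require δ ≤ 17/2, so |z + 7| ≥ |17| − |z − 10| > 17 − 17/2 = 17/2.
Hence |(-5z + 3)/(z + 7) + 47/17| < 38|z − 10|/(17·(17/2)) = (76/289)|z − 10|, which is < ϵ once |z − 10| < (289/76)ϵ.
Take δ = min(17/2, (289/76)ϵ). Then 0 < |z − 10| < δ forces both bounds, so |(-5z + 3)/(z + 7) + 47/17| < ϵ.

δ = min(17/2, (289/76)ϵ)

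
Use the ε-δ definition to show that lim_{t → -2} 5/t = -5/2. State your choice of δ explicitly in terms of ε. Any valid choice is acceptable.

δ = min(1, (2/5)ε)

Fix ε > 0. We seek δ > 0 such that 0 < |t + 2| < δ implies |5/t + 5/2| < ε.
|5/t + 5/2| = 5·|-2 − t|/(2·|t|) = 5|t + 2|/(2|t|).
Restrict δ ≤ 1. Then |t + 2| < 1 gives |t| > 1, so 2|t| > 2.
Then |5/t + 5/2| < 5|t + 2|/2, which is < ε when |t + 2| < (2/5)ε.
Take δ = min(1, (2/5)ε). Then 0 < |t + 2| < δ gives both |t + 2| < 1 and |t + 2| < (2/5)ε, so |5/t + 5/2| < ε.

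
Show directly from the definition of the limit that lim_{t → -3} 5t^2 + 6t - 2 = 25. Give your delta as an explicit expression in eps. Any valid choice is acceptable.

Suppose eps > 0. We want delta > 0 such that 0 < |t + 3| < delta implies |(5t^2 + 6t - 2) − 25| < eps.
(5t^2 + 6t - 2) − 25 = 5t^2 + 6t - 27 = (t + 3)(5t - 9).
So |(5t^2 + 6t - 2) − 25| = |t + 3|·|5t - 9|.
Require delta ≤ 2. Then |t + 3| < 2 gives |t| < 5, and by the triangle inequality |5t - 9| ≤ 5·5 + 9 = 34.
Hence |(5t^2 + 6t - 2) − 25| ≤ 34|t + 3| < eps provided |t + 3| < eps/34.
Take delta = min(2, eps/34). Then 0 < |t + 3| < delta gives both |t + 3| < 2 and |t + 3| < eps/34, so |(5t^2 + 6t - 2) − 25| < eps.

delta = min(2, eps/34)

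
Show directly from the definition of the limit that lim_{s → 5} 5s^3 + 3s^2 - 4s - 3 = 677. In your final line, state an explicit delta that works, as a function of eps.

Let eps > 0 be given. We want delta > 0 such that 0 < |s − 5| < delta implies |(5s^3 + 3s^2 - 4s - 3) − 677| < eps.
(5s^3 + 3s^2 - 4s - 3) − 677 = 5s^3 + 3s^2 - 4s - 680 = (s − 5)(5s^2 + 28s + 136).
So |(5s^3 + 3s^2 - 4s - 3) − 677| = |s − 5|·|5s^2 + 28s + 136|.
Require delta ≤ 2. Then |s − 5| < 2 gives |s| < 7, and by the triangle inequality |5s^2 + 28s + 136| ≤ 5·7^2 + 28·7 + 136 = 577.
Hence |(5s^3 + 3s^2 - 4s - 3) − 677| ≤ 577|s − 5| < eps provided |s − 5| < eps/577.
Choosing delta = min(2, eps/577) ensures both conditions, hence |(5s^3 + 3s^2 - 4s - 3) − 677| < eps.

delta = min(2, eps/577)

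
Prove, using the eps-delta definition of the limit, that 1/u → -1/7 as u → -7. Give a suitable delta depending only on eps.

delta = min(7/2, (49/2)eps)

Let eps > 0. We seek delta > 0 such that 0 < |u + 7| < delta implies |1/u + 1/7| < eps.
|1/u + 1/7| = |-7 − u|/(7·|u|) = |u + 7|/(7|u|).
Require delta ≤ 7/2 so that |u| > 7 − 7/2 = 7/2, hence 7|u| > 49/2.
Then |1/u + 1/7| < |u + 7|/(49/2), which is < eps when |u + 7| < (49/2)eps.
Take delta = min(7/2, (49/2)eps). Then 0 < |u + 7| < delta gives both |u + 7| < 7/2 and |u + 7| < (49/2)eps, so |1/u + 1/7| < eps.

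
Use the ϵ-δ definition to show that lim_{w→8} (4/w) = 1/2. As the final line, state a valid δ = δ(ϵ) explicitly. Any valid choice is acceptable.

Let ϵ > 0. We seek δ > 0 such that 0 < |w − 8| < δ implies |4/w − (1/2)| < ϵ.
|4/w − (1/2)| = 4·|8 − w|/(8·|w|) = 4|w − 8|/(8|w|).
Require δ ≤ 4 so that |w| > 8 − 4 = 4, hence 8|w| > 32.
Then |4/w − (1/2)| < 4|w − 8|/32, which is < ϵ when |w − 8| < 8ϵ.
Take δ = min(4, 8ϵ). Then 0 < |w − 8| < δ gives both |w − 8| < 4 and |w − 8| < 8ϵ, so |4/w − (1/2)| < ϵ.

δ = min(4, 8ϵ)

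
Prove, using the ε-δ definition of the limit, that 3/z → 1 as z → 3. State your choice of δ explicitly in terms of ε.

δ = min(3/2, (3/2)ε)

Fix ε > 0. We seek δ > 0 such that 0 < |z − 3| < δ implies |3/z − 1| < ε.
|3/z − 1| = 3·|3 − z|/(3·|z|) = 3|z − 3|/(3|z|).
Restrict δ ≤ 3/2. Then |z − 3| < 3/2 gives |z| > 3/2, so 3|z| > 9/2.
Then |3/z − 1| < 3|z − 3|/(9/2), which is < ε when |z − 3| < (3/2)ε.
Take δ = min(3/2, (3/2)ε). Then 0 < |z − 3| < δ gives both |z − 3| < 3/2 and |z − 3| < (3/2)ε, so |3/z − 1| < ε.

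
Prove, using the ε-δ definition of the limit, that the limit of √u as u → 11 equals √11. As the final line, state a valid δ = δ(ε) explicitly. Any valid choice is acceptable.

δ = min(11, √11·ε)

Suppose ε > 0. We want δ > 0 such that 0 < |u − 11| < δ implies |√u − √11| < ε.
Multiplying by the conjugate, |√u − √11| = |u − 11|/(√u + √11).
Restrict δ ≤ 11 so that |u − 11| < 11 forces u > 0, and then √u + √11 > √11.
Hence |√u − √11| < |u − 11|/√11, which is < ε once |u − 11| < √11·ε.
Take δ = min(11, √11·ε). If 0 < |u − 11| < δ then u > 0 and |√u − √11| < |u − 11|/√11 < ε.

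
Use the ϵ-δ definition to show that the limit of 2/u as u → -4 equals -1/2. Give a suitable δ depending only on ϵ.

Suppose ϵ > 0. We seek δ > 0 such that 0 < |u + 4| < δ implies |2/u + 1/2| < ϵ.
|2/u + 1/2| = 2·|-4 − u|/(4·|u|) = 2|u + 4|/(4|u|).
Require δ ≤ 2 so that |u| > 4 − 2 = 2, hence 4|u| > 8.
Then |2/u + 1/2| < 2|u + 4|/8, which is < ϵ when |u + 4| < 4ϵ.
Take δ = min(2, 4ϵ). Then 0 < |u + 4| < δ gives both |u + 4| < 2 and |u + 4| < 4ϵ, so |2/u + 1/2| < ϵ.

δ = min(2, 4ϵ)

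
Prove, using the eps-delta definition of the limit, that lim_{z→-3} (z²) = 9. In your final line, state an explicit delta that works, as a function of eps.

delta = min(1, eps/7)

Let eps > 0 be given. We seek delta > 0 with 0 < |z + 3| < delta ⇒ |z² − 9| < eps.
Factor: z² − 9 = (z + 3)(z - 3), so |z² − 9| = |z + 3|·|z - 3|.
Restrict delta ≤ 1. Then |z + 3| < 1 gives |z| < 4, so by the triangle inequality |z - 3| ≤ 4 + 3 = 7.
Hence |z² − 9| ≤ 7|z + 3|, which is < eps once |z + 3| < eps/7.
Take delta = min(1, eps/7). If 0 < |z + 3| < delta then both bounds hold and |z² − 9| ≤ 7|z + 3| < 7·(eps/7) = eps.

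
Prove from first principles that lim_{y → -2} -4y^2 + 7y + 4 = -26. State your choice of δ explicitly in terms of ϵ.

Fix ϵ > 0. We want δ > 0 such that 0 < |y + 2| < δ implies |(-4y^2 + 7y + 4) + 26| < ϵ.
(-4y^2 + 7y + 4) + 26 = -4y^2 + 7y + 30 = (y + 2)(-4y + 15).
So |(-4y^2 + 7y + 4) + 26| = |y + 2|·|-4y + 15|.
Require δ ≤ 1. Then |y + 2| < 1 gives |y| < 3, and by the triangle inequality |-4y + 15| ≤ 4·3 + 15 = 27.
Hence |(-4y^2 + 7y + 4) + 26| ≤ 27|y + 2| < ϵ provided |y + 2| < ϵ/27.
Choosing δ = min(1, ϵ/27) ensures both conditions, hence |(-4y^2 + 7y + 4) + 26| < ϵ.

δ = min(1, ϵ/27)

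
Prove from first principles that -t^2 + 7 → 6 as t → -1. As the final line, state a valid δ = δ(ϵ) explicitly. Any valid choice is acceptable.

δ = min(2, ϵ/4)

Suppose ϵ > 0. We want δ > 0 such that 0 < |t + 1| < δ implies |(-t^2 + 7) − 6| < ϵ.
(-t^2 + 7) − 6 = -t^2 + 1 = (t + 1)(-t + 1).
So |(-t^2 + 7) − 6| = |t + 1|·|-t + 1|.
Assume first that |t + 1| < 2, so |t| < 3. Then |-t + 1| ≤ 3 + 1 = 4.
Hence |(-t^2 + 7) − 6| ≤ 4|t + 1| < ϵ provided |t + 1| < ϵ/4.
Choosing δ = min(2, ϵ/4) ensures both conditions, hence |(-t^2 + 7) − 6| < ϵ.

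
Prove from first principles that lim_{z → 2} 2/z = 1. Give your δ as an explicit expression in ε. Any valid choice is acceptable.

δ = min(1, ε)

Suppose ε > 0. We seek δ > 0 such that 0 < |z − 2| < δ implies |2/z − 1| < ε.
|2/z − 1| = 2·|2 − z|/(2·|z|) = 2|z − 2|/(2|z|).
Restrict δ ≤ 1. Then |z − 2| < 1 gives |z| > 1, so 2|z| > 2.
Then |2/z − 1| < 2|z − 2|/2, which is < ε when |z − 2| < ε.
Take δ = min(1, ε). Then 0 < |z − 2| < δ gives both |z − 2| < 1 and |z − 2| < ε, so |2/z − 1| < ε.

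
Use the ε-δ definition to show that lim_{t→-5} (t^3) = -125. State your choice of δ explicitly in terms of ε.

δ = min(1, ε/91)

Let ε > 0. We seek δ > 0 with 0 < |t + 5| < δ ⇒ |t^3 + 125| < ε.
Factor: t^3 + 125 = (t + 5)(t^2 - 5t + 25), so |t^3 + 125| = |t + 5|·|t^2 - 5t + 25|.
Restrict δ ≤ 1. Then |t + 5| < 1 gives |t| < 6, so by the triangle inequality |t^2 - 5t + 25| ≤ 6^2 + 5·6 + 25 = 91.
Hence |t^3 + 125| ≤ 91|t + 5|, which is < ε once |t + 5| < ε/91.
Take δ = min(1, ε/91). If 0 < |t + 5| < δ then both bounds hold and |t^3 + 125| ≤ 91|t + 5| < 91·(ε/91) = ε.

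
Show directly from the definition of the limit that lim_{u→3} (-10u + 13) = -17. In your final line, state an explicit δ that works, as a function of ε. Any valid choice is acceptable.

Let ε > 0. We need δ > 0 so that 0 < |u − 3| < δ implies |(-10u + 13) + 17| < ε.
|(-10u + 13) + 17| = |-10u + 30| = 10|u − 3|.
So 10|u − 3| < ε exactly when |u − 3| < ε/10.
Take δ = ε/10. If 0 < |u − 3| < δ then |(-10u + 13) + 17| = 10|u − 3| < 10·(ε/10) = ε.

δ = ε/10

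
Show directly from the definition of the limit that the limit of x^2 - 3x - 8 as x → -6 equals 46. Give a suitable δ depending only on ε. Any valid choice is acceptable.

δ = min(2, ε/17)

Fix ε > 0. We want δ > 0 such that 0 < |x + 6| < δ implies |(x^2 - 3x - 8) − 46| < ε.
(x^2 - 3x - 8) − 46 = x^2 - 3x - 54 = (x + 6)(x - 9).
So |(x^2 - 3x - 8) − 46| = |x + 6|·|x - 9|.
Assume first that |x + 6| < 2, so |x| < 8. Then |x - 9| ≤ 8 + 9 = 17.
Hence |(x^2 - 3x - 8) − 46| ≤ 17|x + 6| < ε provided |x + 6| < ε/17.
Take δ = min(2, ε/17). Then 0 < |x + 6| < δ gives both |x + 6| < 2 and |x + 6| < ε/17, so |(x^2 - 3x - 8) − 46| < ε.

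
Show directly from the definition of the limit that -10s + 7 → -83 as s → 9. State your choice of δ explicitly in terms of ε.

δ = ε/10

Let ε > 0 be given. We need δ > 0 so that 0 < |s − 9| < δ implies |(-10s + 7) + 83| < ε.
Since (-10s + 7) + 83 = -10(s − 9), we have |(-10s + 7) + 83| = 10|s − 9|.
Thus it suffices that |s − 9| < ε/10.
Choosing δ = ε/10 gives |(-10s + 7) + 83| = 10|s − 9| < ε whenever |s − 9| < δ.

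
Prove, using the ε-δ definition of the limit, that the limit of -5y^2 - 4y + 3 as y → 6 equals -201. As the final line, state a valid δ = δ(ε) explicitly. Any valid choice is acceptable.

Let ε > 0. We want δ > 0 such that 0 < |y − 6| < δ implies |(-5y^2 - 4y + 3) + 201| < ε.
(-5y^2 - 4y + 3) + 201 = -5y^2 - 4y + 204 = (y − 6)(-5y - 34).
So |(-5y^2 - 4y + 3) + 201| = |y − 6|·|-5y - 34|.
Assume first that |y − 6| < 1, so |y| < 7. Then |-5y - 34| ≤ 5·7 + 34 = 69.
Hence |(-5y^2 - 4y + 3) + 201| ≤ 69|y − 6| < ε provided |y − 6| < ε/69.
Take δ = min(1, ε/69). Then 0 < |y − 6| < δ gives both |y − 6| < 1 and |y − 6| < ε/69, so |(-5y^2 - 4y + 3) + 201| < ε.

δ = min(1, ε/69)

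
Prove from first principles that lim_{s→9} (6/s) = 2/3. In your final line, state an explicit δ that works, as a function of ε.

δ = min(9/2, (27/4)ε)

Let ε > 0 be given. We seek δ > 0 such that 0 < |s − 9| < δ implies |6/s − (2/3)| < ε.
|6/s − (2/3)| = 6·|9 − s|/(9·|s|) = 6|s − 9|/(9|s|).
Restrict δ ≤ 9/2. Then |s − 9| < 9/2 gives |s| > 9/2, so 9|s| > 81/2.
Then |6/s − (2/3)| < 6|s − 9|/(81/2), which is < ε when |s − 9| < (27/4)ε.
Take δ = min(9/2, (27/4)ε). Then 0 < |s − 9| < δ gives both |s − 9| < 9/2 and |s − 9| < (27/4)ε, so |6/s − (2/3)| < ε.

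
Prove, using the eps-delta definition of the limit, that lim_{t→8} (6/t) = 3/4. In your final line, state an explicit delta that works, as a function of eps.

delta = min(4, (16/3)eps)

Suppose eps > 0. We seek delta > 0 such that 0 < |t − 8| < delta implies |6/t − (3/4)| < eps.
|6/t − (3/4)| = 6·|8 − t|/(8·|t|) = 6|t − 8|/(8|t|).
Require delta ≤ 4 so that |t| > 8 − 4 = 4, hence 8|t| > 32.
Then |6/t − (3/4)| < 6|t − 8|/32, which is < eps when |t − 8| < (16/3)eps.
Take delta = min(4, (16/3)eps). Then 0 < |t − 8| < delta gives both |t − 8| < 4 and |t − 8| < (16/3)eps, so |6/t − (3/4)| < eps.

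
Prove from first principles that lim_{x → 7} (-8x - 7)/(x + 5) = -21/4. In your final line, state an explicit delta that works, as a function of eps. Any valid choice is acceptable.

delta = min(6, (24/11)eps)

Fix eps > 0. We want delta > 0 with 0 < |x − 7| < delta ⇒ |(-8x - 7)/(x + 5) + 21/4| < eps.
Combining over a common denominator, (-8x - 7)/(x + 5) + 21/4 = [(-8x - 7)·12 − (-63)·(x + 5)] / [12·(x + 5)] = -33(x − 7) / (12(x + 5)).
So |(-8x - 7)/(x + 5) + 21/4| = 33|x − 7| / (12·|x + 5|).
Restrict delta ≤ 6. Then |x − 7| < 6 gives |x + 5| = |(x − 7) + 12| ≥ 12 − 6 = 6.
Hence |(-8x - 7)/(x + 5) + 21/4| < 33|x − 7|/(12·6) = (11/24)|x − 7|, which is < eps once |x − 7| < (24/11)eps.
Take delta = min(6, (24/11)eps). Then 0 < |x − 7| < delta forces both bounds, so |(-8x - 7)/(x + 5) + 21/4| < eps.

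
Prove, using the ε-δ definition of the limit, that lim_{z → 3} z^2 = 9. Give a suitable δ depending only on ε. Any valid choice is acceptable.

δ = min(1, ε/7)

Suppose ε > 0. We seek δ > 0 with 0 < |z − 3| < δ ⇒ |z^2 − 9| < ε.
Factor: z^2 − 9 = (z − 3)(z + 3), so |z^2 − 9| = |z − 3|·|z + 3|.
Impose δ ≤ 1 so that |z| < 4; then |z + 3| ≤ 7.
Hence |z^2 − 9| ≤ 7|z − 3|, which is < ε once |z − 3| < ε/7.
Take δ = min(1, ε/7). If 0 < |z − 3| < δ then both bounds hold and |z^2 − 9| ≤ 7|z − 3| < 7·(ε/7) = ε.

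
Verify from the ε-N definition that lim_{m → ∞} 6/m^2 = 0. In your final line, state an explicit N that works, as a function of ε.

N = (6/ε)^{1/2}

Let ε > 0 be given. For m ≥ 1, |6/m^2 − 0| = 6/m^2.
6/m^2 < ε ⇔ m^2 > 6/ε ⇔ m > (6/ε)^{1/2}.
Take N = (6/ε)^{1/2}. Then m > N implies 6/m^2 < ε.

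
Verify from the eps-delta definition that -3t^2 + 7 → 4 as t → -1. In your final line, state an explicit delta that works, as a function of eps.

Suppose eps > 0. We want delta > 0 such that 0 < |t + 1| < delta implies |(-3t^2 + 7) − 4| < eps.
(-3t^2 + 7) − 4 = -3t^2 + 3 = (t + 1)(-3t + 3).
So |(-3t^2 + 7) − 4| = |t + 1|·|-3t + 3|.
Require delta ≤ 2. Then |t + 1| < 2 gives |t| < 3, and by the triangle inequality |-3t + 3| ≤ 3·3 + 3 = 12.
Hence |(-3t^2 + 7) − 4| ≤ 12|t + 1| < eps provided |t + 1| < eps/12.
Take delta = min(2, eps/12). Then 0 < |t + 1| < delta gives both |t + 1| < 2 and |t + 1| < eps/12, so |(-3t^2 + 7) − 4| < eps.

delta = min(2, eps/12)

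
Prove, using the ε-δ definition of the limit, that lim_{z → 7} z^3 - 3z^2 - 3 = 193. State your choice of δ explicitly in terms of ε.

δ = min(1, ε/124)

Let ε > 0 be given. We want δ > 0 such that 0 < |z − 7| < δ implies |(z^3 - 3z^2 - 3) − 193| < ε.
(z^3 - 3z^2 - 3) − 193 = z^3 - 3z^2 - 196 = (z − 7)(z^2 + 4z + 28).
So |(z^3 - 3z^2 - 3) − 193| = |z − 7|·|z^2 + 4z + 28|.
Require δ ≤ 1. Then |z − 7| < 1 gives |z| < 8, and by the triangle inequality |z^2 + 4z + 28| ≤ 8^2 + 4·8 + 28 = 124.
Hence |(z^3 - 3z^2 - 3) − 193| ≤ 124|z − 7| < ε provided |z − 7| < ε/124.
Choosing δ = min(1, ε/124) ensures both conditions, hence |(z^3 - 3z^2 - 3) − 193| < ε.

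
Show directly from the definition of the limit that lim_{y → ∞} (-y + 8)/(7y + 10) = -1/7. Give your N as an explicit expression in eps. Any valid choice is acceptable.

Fix eps > 0. We seek N > 0 such that y > N implies |(-y + 8)/(7y + 10) + 1/7| < eps.
(-y + 8)/(7y + 10) + 1/7 = (7(-y + 8) − (-1)(7y + 10)) / (7(7y + 10)) = 66/(7(7y + 10)).
For y > 0 we have 7y + 10 > 7y, so |(-y + 8)/(7y + 10) + 1/7| = 66/(7(7y + 10)) < 66/(7·7y) = (66/49)/y.
Thus |(-y + 8)/(7y + 10) + 1/7| < eps whenever y > (66/49)/eps.
Take N = (66/49)/eps. If y > N then |(-y + 8)/(7y + 10) + 1/7| < (66/49)/y < eps.

N = (66/49)/eps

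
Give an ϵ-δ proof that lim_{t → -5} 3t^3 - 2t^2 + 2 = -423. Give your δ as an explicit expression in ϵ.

Suppose ϵ > 0. We want δ > 0 such that 0 < |t + 5| < δ implies |(3t^3 - 2t^2 + 2) + 423| < ϵ.
(3t^3 - 2t^2 + 2) + 423 = 3t^3 - 2t^2 + 425 = (t + 5)(3t^2 - 17t + 85).
So |(3t^3 - 2t^2 + 2) + 423| = |t + 5|·|3t^2 - 17t + 85|.
Require δ ≤ 2. Then |t + 5| < 2 gives |t| < 7, and by the triangle inequality |3t^2 - 17t + 85| ≤ 3·7^2 + 17·7 + 85 = 351.
Hence |(3t^3 - 2t^2 + 2) + 423| ≤ 351|t + 5| < ϵ provided |t + 5| < ϵ/351.
Choosing δ = min(2, ϵ/351) ensures both conditions, hence |(3t^3 - 2t^2 + 2) + 423| < ϵ.

δ = min(2, ϵ/351)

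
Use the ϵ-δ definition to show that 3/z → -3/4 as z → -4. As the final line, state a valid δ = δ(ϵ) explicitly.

δ = min(2, (8/3)ϵ)

Let ϵ > 0. We seek δ > 0 such that 0 < |z + 4| < δ implies |3/z + 3/4| < ϵ.
|3/z + 3/4| = 3·|-4 − z|/(4·|z|) = 3|z + 4|/(4|z|).
Restrict δ ≤ 2. Then |z + 4| < 2 gives |z| > 2, so 4|z| > 8.
Then |3/z + 3/4| < 3|z + 4|/8, which is < ϵ when |z + 4| < (8/3)ϵ.
Take δ = min(2, (8/3)ϵ). Then 0 < |z + 4| < δ gives both |z + 4| < 2 and |z + 4| < (8/3)ϵ, so |3/z + 3/4| < ϵ.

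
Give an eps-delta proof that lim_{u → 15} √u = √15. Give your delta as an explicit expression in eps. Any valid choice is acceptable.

Suppose eps > 0. We want delta > 0 such that 0 < |u − 15| < delta implies |√u − √15| < eps.
Multiplying by the conjugate, |√u − √15| = |u − 15|/(√u + √15).
Restrict delta ≤ 15 so that |u − 15| < 15 forces u > 0, and then √u + √15 > √15.
Hence |√u − √15| < |u − 15|/√15, which is < eps once |u − 15| < √15·eps.
Take delta = min(15, √15·eps). If 0 < |u − 15| < delta then u > 0 and |√u − √15| < |u − 15|/√15 < eps.

delta = min(15, √15·eps)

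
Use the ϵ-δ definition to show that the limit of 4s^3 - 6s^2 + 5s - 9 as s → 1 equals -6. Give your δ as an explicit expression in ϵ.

Suppose ϵ > 0. We want δ > 0 such that 0 < |s − 1| < δ implies |(4s^3 - 6s^2 + 5s - 9) + 6| < ϵ.
(4s^3 - 6s^2 + 5s - 9) + 6 = 4s^3 - 6s^2 + 5s - 3 = (s − 1)(4s^2 - 2s + 3).
So |(4s^3 - 6s^2 + 5s - 9) + 6| = |s − 1|·|4s^2 - 2s + 3|.
Assume first that |s − 1| < 1, so |s| < 2. Then |4s^2 - 2s + 3| ≤ 4·2^2 + 2·2 + 3 = 23.
Hence |(4s^3 - 6s^2 + 5s - 9) + 6| ≤ 23|s − 1| < ϵ provided |s − 1| < ϵ/23.
Choosing δ = min(1, ϵ/23) ensures both conditions, hence |(4s^3 - 6s^2 + 5s - 9) + 6| < ϵ.

δ = min(1, ϵ/23)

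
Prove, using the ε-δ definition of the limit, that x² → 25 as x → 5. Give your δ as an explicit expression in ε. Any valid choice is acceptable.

Let ε > 0. We seek δ > 0 with 0 < |x − 5| < δ ⇒ |x² − 25| < ε.
Factor: x² − 25 = (x − 5)(x + 5), so |x² − 25| = |x − 5|·|x + 5|.
Restrict δ ≤ 1. Then |x − 5| < 1 gives |x| < 6, so by the triangle inequality |x + 5| ≤ 6 + 5 = 11.
Hence |x² − 25| ≤ 11|x − 5|, which is < ε once |x − 5| < ε/11.
Take δ = min(1, ε/11). If 0 < |x − 5| < δ then both bounds hold and |x² − 25| ≤ 11|x − 5| < 11·(ε/11) = ε.

δ = min(1, ε/11)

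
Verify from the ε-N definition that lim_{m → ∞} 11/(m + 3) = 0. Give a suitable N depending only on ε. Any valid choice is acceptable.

N = 11/ε

Let ε > 0. For m ≥ 1, |11/(m + 3) − 0| = 11/(m + 3) ≤ 11/m.
We need 11/m < ε, i.e. m > 11/ε.
Take N = 11/ε. If m > N then |11/(m + 3)| ≤ 11/m < ε.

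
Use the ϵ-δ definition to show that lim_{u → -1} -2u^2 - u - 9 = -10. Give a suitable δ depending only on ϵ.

Let ϵ > 0. We want δ > 0 such that 0 < |u + 1| < δ implies |(-2u^2 - u - 9) + 10| < ϵ.
(-2u^2 - u - 9) + 10 = -2u^2 - u + 1 = (u + 1)(-2u + 1).
So |(-2u^2 - u - 9) + 10| = |u + 1|·|-2u + 1|.
Require δ ≤ 1. Then |u + 1| < 1 gives |u| < 2, and by the triangle inequality |-2u + 1| ≤ 2·2 + 1 = 5.
Hence |(-2u^2 - u - 9) + 10| ≤ 5|u + 1| < ϵ provided |u + 1| < ϵ/5.
Take δ = min(1, ϵ/5). Then 0 < |u + 1| < δ gives both |u + 1| < 1 and |u + 1| < ϵ/5, so |(-2u^2 - u - 9) + 10| < ϵ.

δ = min(1, ϵ/5)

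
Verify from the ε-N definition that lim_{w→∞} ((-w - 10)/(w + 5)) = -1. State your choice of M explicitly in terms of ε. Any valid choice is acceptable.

M = 5/ε

Suppose ε > 0. We seek M > 0 such that w > M implies |(-w - 10)/(w + 5) + 1| < ε.
(-w - 10)/(w + 5) + 1 = ((-w - 10) − (-1)(w + 5)) / ((w + 5)) = -5/((w + 5)).
For w > 0 we have w + 5 > w, so |(-w - 10)/(w + 5) + 1| = 5/((w + 5)) < 5/(w) = 5/w.
Thus |(-w - 10)/(w + 5) + 1| < ε whenever w > 5/ε.
Take M = 5/ε. If w > M then |(-w - 10)/(w + 5) + 1| < 5/w < ε.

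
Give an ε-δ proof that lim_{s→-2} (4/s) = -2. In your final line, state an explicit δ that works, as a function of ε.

δ = min(1, (1/2)ε)

Let ε > 0. We seek δ > 0 such that 0 < |s + 2| < δ implies |4/s + 2| < ε.
|4/s + 2| = 4·|-2 − s|/(2·|s|) = 4|s + 2|/(2|s|).
Require δ ≤ 1 so that |s| > 2 − 1 = 1, hence 2|s| > 2.
Then |4/s + 2| < 4|s + 2|/2, which is < ε when |s + 2| < (1/2)ε.
Take δ = min(1, (1/2)ε). Then 0 < |s + 2| < δ gives both |s + 2| < 1 and |s + 2| < (1/2)ε, so |4/s + 2| < ε.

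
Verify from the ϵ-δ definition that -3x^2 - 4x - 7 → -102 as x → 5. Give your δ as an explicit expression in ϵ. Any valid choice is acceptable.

δ = min(1, ϵ/37)

Suppose ϵ > 0. We want δ > 0 such that 0 < |x − 5| < δ implies |(-3x^2 - 4x - 7) + 102| < ϵ.
(-3x^2 - 4x - 7) + 102 = -3x^2 - 4x + 95 = (x − 5)(-3x - 19).
So |(-3x^2 - 4x - 7) + 102| = |x − 5|·|-3x - 19|.
Require δ ≤ 1. Then |x − 5| < 1 gives |x| < 6, and by the triangle inequality |-3x - 19| ≤ 3·6 + 19 = 37.
Hence |(-3x^2 - 4x - 7) + 102| ≤ 37|x − 5| < ϵ provided |x − 5| < ϵ/37.
Take δ = min(1, ϵ/37). Then 0 < |x − 5| < δ gives both |x − 5| < 1 and |x − 5| < ϵ/37, so |(-3x^2 - 4x - 7) + 102| < ϵ.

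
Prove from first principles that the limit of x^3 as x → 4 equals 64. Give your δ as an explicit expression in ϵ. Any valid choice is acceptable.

Let ϵ > 0 be given. We seek δ > 0 with 0 < |x − 4| < δ ⇒ |x^3 − 64| < ϵ.
Factor: x^3 − 64 = (x − 4)(x^2 + 4x + 16), so |x^3 − 64| = |x − 4|·|x^2 + 4x + 16|.
Impose δ ≤ 1 so that |x| < 5; then |x^2 + 4x + 16| ≤ 61.
Hence |x^3 − 64| ≤ 61|x − 4|, which is < ϵ once |x − 4| < ϵ/61.
Take δ = min(1, ϵ/61). If 0 < |x − 4| < δ then both bounds hold and |x^3 − 64| ≤ 61|x − 4| < 61·(ϵ/61) = ϵ.

δ = min(1, ϵ/61)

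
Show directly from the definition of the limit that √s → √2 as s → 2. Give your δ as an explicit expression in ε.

δ = min(2, √2·ε)

Suppose ε > 0. We want δ > 0 such that 0 < |s − 2| < δ implies |√s − √2| < ε.
Multiplying by the conjugate, |√s − √2| = |s − 2|/(√s + √2).
Restrict δ ≤ 2 so that |s − 2| < 2 forces s > 0, and then √s + √2 > √2.
Hence |√s − √2| < |s − 2|/√2, which is < ε once |s − 2| < √2·ε.
Take δ = min(2, √2·ε). If 0 < |s − 2| < δ then s > 0 and |√s − √2| < |s − 2|/√2 < ε.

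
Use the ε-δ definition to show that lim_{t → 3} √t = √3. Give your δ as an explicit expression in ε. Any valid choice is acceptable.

Let ε > 0 be given. We want δ > 0 such that 0 < |t − 3| < δ implies |√t − √3| < ε.
Multiplying by the conjugate, |√t − √3| = |t − 3|/(√t + √3).
Restrict δ ≤ 3 so that |t − 3| < 3 forces t > 0, and then √t + √3 > √3.
Hence |√t − √3| < |t − 3|/√3, which is < ε once |t − 3| < √3·ε.
Take δ = min(3, √3·ε). If 0 < |t − 3| < δ then t > 0 and |√t − √3| < |t − 3|/√3 < ε.

δ = min(3, √3·ε)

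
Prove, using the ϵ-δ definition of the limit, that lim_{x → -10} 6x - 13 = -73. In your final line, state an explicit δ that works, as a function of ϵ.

Fix ϵ > 0. We need δ > 0 so that 0 < |x + 10| < δ implies |(6x - 13) + 73| < ϵ.
|(6x - 13) + 73| = |6x + 60| = 6|x + 10|.
Thus it suffices that |x + 10| < ϵ/6.
Take δ = ϵ/6. If 0 < |x + 10| < δ then |(6x - 13) + 73| = 6|x + 10| < 6·(ϵ/6) = ϵ.

δ = ϵ/6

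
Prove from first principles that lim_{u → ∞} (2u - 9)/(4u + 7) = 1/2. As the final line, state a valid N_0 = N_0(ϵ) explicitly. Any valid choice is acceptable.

N_0 = (25/8)/ϵ

Let ϵ > 0 be given. We seek N_0 > 0 such that u > N_0 implies |(2u - 9)/(4u + 7) − (1/2)| < ϵ.
(2u - 9)/(4u + 7) − (1/2) = (4(2u - 9) − 2(4u + 7)) / (4(4u + 7)) = -50/(4(4u + 7)).
For u > 0 we have 4u + 7 > 4u, so |(2u - 9)/(4u + 7) − (1/2)| = 50/(4(4u + 7)) < 50/(4·4u) = (25/8)/u.
Thus |(2u - 9)/(4u + 7) − (1/2)| < ϵ whenever u > (25/8)/ϵ.
Take N_0 = (25/8)/ϵ. If u > N_0 then |(2u - 9)/(4u + 7) − (1/2)| < (25/8)/u < ϵ.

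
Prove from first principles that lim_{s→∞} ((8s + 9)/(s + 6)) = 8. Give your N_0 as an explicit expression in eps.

N_0 = 39/eps

Let eps > 0. We seek N_0 > 0 such that s > N_0 implies |(8s + 9)/(s + 6) − 8| < eps.
(8s + 9)/(s + 6) − 8 = ((8s + 9) − 8(s + 6)) / ((s + 6)) = -39/((s + 6)).
For s > 0 we have s + 6 > s, so |(8s + 9)/(s + 6) − 8| = 39/((s + 6)) < 39/(s) = 39/s.
Thus |(8s + 9)/(s + 6) − 8| < eps whenever s > 39/eps.
Take N_0 = 39/eps. If s > N_0 then |(8s + 9)/(s + 6) − 8| < 39/s < eps.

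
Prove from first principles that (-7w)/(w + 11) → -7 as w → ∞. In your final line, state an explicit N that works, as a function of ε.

N = 77/ε

Fix ε > 0. We seek N > 0 such that w > N implies |(-7w)/(w + 11) + 7| < ε.
(-7w)/(w + 11) + 7 = ((-7w) − (-7)(w + 11)) / ((w + 11)) = 77/((w + 11)).
For w > 0 we have w + 11 > w, so |(-7w)/(w + 11) + 7| = 77/((w + 11)) < 77/(w) = 77/w.
Thus |(-7w)/(w + 11) + 7| < ε whenever w > 77/ε.
Take N = 77/ε. If w > N then |(-7w)/(w + 11) + 7| < 77/w < ε.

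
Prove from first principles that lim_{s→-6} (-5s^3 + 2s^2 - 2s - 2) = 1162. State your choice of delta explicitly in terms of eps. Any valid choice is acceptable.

delta = min(2, eps/770)

Let eps > 0 be given. We want delta > 0 such that 0 < |s + 6| < delta implies |(-5s^3 + 2s^2 - 2s - 2) − 1162| < eps.
(-5s^3 + 2s^2 - 2s - 2) − 1162 = -5s^3 + 2s^2 - 2s - 1164 = (s + 6)(-5s^2 + 32s - 194).
So |(-5s^3 + 2s^2 - 2s - 2) − 1162| = |s + 6|·|-5s^2 + 32s - 194|.
Require delta ≤ 2. Then |s + 6| < 2 gives |s| < 8, and by the triangle inequality |-5s^2 + 32s - 194| ≤ 5·8^2 + 32·8 + 194 = 770.
Hence |(-5s^3 + 2s^2 - 2s - 2) − 1162| ≤ 770|s + 6| < eps provided |s + 6| < eps/770.
Choosing delta = min(2, eps/770) ensures both conditions, hence |(-5s^3 + 2s^2 - 2s - 2) − 1162| < eps.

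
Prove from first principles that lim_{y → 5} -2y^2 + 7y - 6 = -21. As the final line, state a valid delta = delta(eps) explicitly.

Let eps > 0. We want delta > 0 such that 0 < |y − 5| < delta implies |(-2y^2 + 7y - 6) + 21| < eps.
(-2y^2 + 7y - 6) + 21 = -2y^2 + 7y + 15 = (y − 5)(-2y - 3).
So |(-2y^2 + 7y - 6) + 21| = |y − 5|·|-2y - 3|.
Assume first that |y − 5| < 1, so |y| < 6. Then |-2y - 3| ≤ 2·6 + 3 = 15.
Hence |(-2y^2 + 7y - 6) + 21| ≤ 15|y − 5| < eps provided |y − 5| < eps/15.
Take delta = min(1, eps/15). Then 0 < |y − 5| < delta gives both |y − 5| < 1 and |y − 5| < eps/15, so |(-2y^2 + 7y - 6) + 21| < eps.

delta = min(1, eps/15)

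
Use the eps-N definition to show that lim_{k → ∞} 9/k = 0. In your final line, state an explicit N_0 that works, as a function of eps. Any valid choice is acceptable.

Let eps > 0. For k ≥ 1, |9/k − 0| = 9/(k) ≤ 9/k.
We need 9/k < eps, i.e. k > 9/eps.
Take N_0 = 9/eps. If k > N_0 then |9/k| ≤ 9/k < eps.

N_0 = 9/eps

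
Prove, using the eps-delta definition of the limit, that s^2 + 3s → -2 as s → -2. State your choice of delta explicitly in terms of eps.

Suppose eps > 0. We want delta > 0 such that 0 < |s + 2| < delta implies |(s^2 + 3s) + 2| < eps.
(s^2 + 3s) + 2 = s^2 + 3s + 2 = (s + 2)(s + 1).
So |(s^2 + 3s) + 2| = |s + 2|·|s + 1|.
Assume first that |s + 2| < 1, so |s| < 3. Then |s + 1| ≤ 3 + 1 = 4.
Hence |(s^2 + 3s) + 2| ≤ 4|s + 2| < eps provided |s + 2| < eps/4.
Choosing delta = min(1, eps/4) ensures both conditions, hence |(s^2 + 3s) + 2| < eps.

delta = min(1, eps/4)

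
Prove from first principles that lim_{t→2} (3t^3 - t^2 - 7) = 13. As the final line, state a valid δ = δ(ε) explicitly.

Let ε > 0 be given. We want δ > 0 such that 0 < |t − 2| < δ implies |(3t^3 - t^2 - 7) − 13| < ε.
(3t^3 - t^2 - 7) − 13 = 3t^3 - t^2 - 20 = (t − 2)(3t^2 + 5t + 10).
So |(3t^3 - t^2 - 7) − 13| = |t − 2|·|3t^2 + 5t + 10|.
Require δ ≤ 2. Then |t − 2| < 2 gives |t| < 4, and by the triangle inequality |3t^2 + 5t + 10| ≤ 3·4^2 + 5·4 + 10 = 78.
Hence |(3t^3 - t^2 - 7) − 13| ≤ 78|t − 2| < ε provided |t − 2| < ε/78.
Take δ = min(2, ε/78). Then 0 < |t − 2| < δ gives both |t − 2| < 2 and |t − 2| < ε/78, so |(3t^3 - t^2 - 7) − 13| < ε.

δ = min(2, ε/78)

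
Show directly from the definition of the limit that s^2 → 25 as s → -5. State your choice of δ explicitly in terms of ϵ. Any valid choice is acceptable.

Let ϵ > 0 be given. We seek δ > 0 with 0 < |s + 5| < δ ⇒ |s^2 − 25| < ϵ.
Factor: s^2 − 25 = (s + 5)(s - 5), so |s^2 − 25| = |s + 5|·|s - 5|.
Restrict δ ≤ 2. Then |s + 5| < 2 gives |s| < 7, so by the triangle inequality |s - 5| ≤ 7 + 5 = 12.
Hence |s^2 − 25| ≤ 12|s + 5|, which is < ϵ once |s + 5| < ϵ/12.
Take δ = min(2, ϵ/12). If 0 < |s + 5| < δ then both bounds hold and |s^2 − 25| ≤ 12|s + 5| < 12·(ϵ/12) = ϵ.

δ = min(2, ϵ/12)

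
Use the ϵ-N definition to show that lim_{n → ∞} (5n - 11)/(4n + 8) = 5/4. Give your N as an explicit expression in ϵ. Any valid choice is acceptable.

Let ϵ > 0 be given. For n ≥ 1, |(5n - 11)/(4n + 8) − (5/4)| = |-84|/(4(4n + 8)) = 84/(4(4n + 8)).
Since 4n + 8 ≥ 4n for n ≥ 1, this is ≤ 84/(4·4n) = (21/4)/n.
So |(5n - 11)/(4n + 8) − (5/4)| < ϵ whenever n > (21/4)/ϵ.
Take N = (21/4)/ϵ. If n > N then |(5n - 11)/(4n + 8) − (5/4)| ≤ (21/4)/n < ϵ.

N = (21/4)/ϵ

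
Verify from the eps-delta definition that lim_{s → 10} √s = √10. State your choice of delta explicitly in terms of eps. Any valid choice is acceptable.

delta = min(10, √10·eps)

Let eps > 0 be given. We want delta > 0 such that 0 < |s − 10| < delta implies |√s − √10| < eps.
Rationalise: √s − √10 = (s − 10)/(√s + √10), so |√s − √10| = |s − 10|/(√s + √10).
Restrict delta ≤ 10 so that |s − 10| < 10 forces s > 0, and then √s + √10 > √10.
Hence |√s − √10| < |s − 10|/√10, which is < eps once |s − 10| < √10·eps.
Take delta = min(10, √10·eps). If 0 < |s − 10| < delta then s > 0 and |√s − √10| < |s − 10|/√10 < eps.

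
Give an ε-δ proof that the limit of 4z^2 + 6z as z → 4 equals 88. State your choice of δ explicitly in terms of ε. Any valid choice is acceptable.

δ = min(1, ε/42)

Let ε > 0. We want δ > 0 such that 0 < |z − 4| < δ implies |(4z^2 + 6z) − 88| < ε.
(4z^2 + 6z) − 88 = 4z^2 + 6z - 88 = (z − 4)(4z + 22).
So |(4z^2 + 6z) − 88| = |z − 4|·|4z + 22|.
Assume first that |z − 4| < 1, so |z| < 5. Then |4z + 22| ≤ 4·5 + 22 = 42.
Hence |(4z^2 + 6z) − 88| ≤ 42|z − 4| < ε provided |z − 4| < ε/42.
Choosing δ = min(1, ε/42) ensures both conditions, hence |(4z^2 + 6z) − 88| < ε.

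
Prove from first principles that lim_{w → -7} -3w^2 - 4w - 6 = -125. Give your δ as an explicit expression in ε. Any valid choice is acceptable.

δ = min(2, ε/44)

Let ε > 0 be given. We want δ > 0 such that 0 < |w + 7| < δ implies |(-3w^2 - 4w - 6) + 125| < ε.
(-3w^2 - 4w - 6) + 125 = -3w^2 - 4w + 119 = (w + 7)(-3w + 17).
So |(-3w^2 - 4w - 6) + 125| = |w + 7|·|-3w + 17|.
Assume first that |w + 7| < 2, so |w| < 9. Then |-3w + 17| ≤ 3·9 + 17 = 44.
Hence |(-3w^2 - 4w - 6) + 125| ≤ 44|w + 7| < ε provided |w + 7| < ε/44.
Take δ = min(2, ε/44). Then 0 < |w + 7| < δ gives both |w + 7| < 2 and |w + 7| < ε/44, so |(-3w^2 - 4w - 6) + 125| < ε.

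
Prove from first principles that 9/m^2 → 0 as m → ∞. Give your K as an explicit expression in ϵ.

Suppose ϵ > 0. For m ≥ 1, |9/m^2 − 0| = 9/m^2.
9/m^2 < ϵ ⇔ m^2 > 9/ϵ ⇔ m > (9/ϵ)^{1/2}.
Take K = (9/ϵ)^{1/2}. Then m > K implies 9/m^2 < ϵ.

K = (9/ϵ)^{1/2}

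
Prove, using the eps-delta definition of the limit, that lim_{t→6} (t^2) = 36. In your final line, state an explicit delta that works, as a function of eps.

Fix eps > 0. We seek delta > 0 with 0 < |t − 6| < delta ⇒ |t^2 − 36| < eps.
Factor: t^2 − 36 = (t − 6)(t + 6), so |t^2 − 36| = |t − 6|·|t + 6|.
Restrict delta ≤ 1. Then |t − 6| < 1 gives |t| < 7, so by the triangle inequality |t + 6| ≤ 7 + 6 = 13.
Hence |t^2 − 36| ≤ 13|t − 6|, which is < eps once |t − 6| < eps/13.
Take delta = min(1, eps/13). If 0 < |t − 6| < delta then both bounds hold and |t^2 − 36| ≤ 13|t − 6| < 13·(eps/13) = eps.

delta = min(1, eps/13)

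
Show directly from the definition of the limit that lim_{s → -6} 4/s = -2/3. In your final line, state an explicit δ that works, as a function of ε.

Suppose ε > 0. We seek δ > 0 such that 0 < |s + 6| < δ implies |4/s + 2/3| < ε.
|4/s + 2/3| = 4·|-6 − s|/(6·|s|) = 4|s + 6|/(6|s|).
Restrict δ ≤ 3. Then |s + 6| < 3 gives |s| > 3, so 6|s| > 18.
Then |4/s + 2/3| < 4|s + 6|/18, which is < ε when |s + 6| < (9/2)ε.
Take δ = min(3, (9/2)ε). Then 0 < |s + 6| < δ gives both |s + 6| < 3 and |s + 6| < (9/2)ε, so |4/s + 2/3| < ε.

δ = min(3, (9/2)ε)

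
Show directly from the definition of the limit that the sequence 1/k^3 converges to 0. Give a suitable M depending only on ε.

Let ε > 0. For k ≥ 1, |1/k^3 − 0| = 1/k^3.
1/k^3 < ε ⇔ k^3 > 1/ε ⇔ k > (1/ε)^{1/3}.
Take M = (1/ε)^{1/3}. Then k > M implies 1/k^3 < ε.

M = (1/ε)^{1/3}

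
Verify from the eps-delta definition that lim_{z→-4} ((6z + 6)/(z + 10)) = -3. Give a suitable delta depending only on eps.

delta = min(3, (1/3)eps)

Fix eps > 0. We want delta > 0 with 0 < |z + 4| < delta ⇒ |(6z + 6)/(z + 10) + 3| < eps.
Combining over a common denominator, (6z + 6)/(z + 10) + 3 = [(6z + 6)·6 − (-18)·(z + 10)] / [6·(z + 10)] = 54(z + 4) / (6(z + 10)).
So |(6z + 6)/(z + 10) + 3| = 54|z + 4| / (6·|z + 10|).
Require delta ≤ 3, so |z + 10| ≥ |6| − |z + 4| > 6 − 3 = 3.
Hence |(6z + 6)/(z + 10) + 3| < 54|z + 4|/(6·3) = 3|z + 4|, which is < eps once |z + 4| < (1/3)eps.
Take delta = min(3, (1/3)eps). Then 0 < |z + 4| < delta forces both bounds, so |(6z + 6)/(z + 10) + 3| < eps.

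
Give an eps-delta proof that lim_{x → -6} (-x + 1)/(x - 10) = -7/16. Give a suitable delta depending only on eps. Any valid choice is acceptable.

Let eps > 0. We want delta > 0 with 0 < |x + 6| < delta ⇒ |(-x + 1)/(x - 10) + 7/16| < eps.
Combining over a common denominator, (-x + 1)/(x - 10) + 7/16 = [(-x + 1)·(-16) − 7·(x - 10)] / [(-16)·(x - 10)] = 9(x + 6) / ((-16)(x - 10)).
So |(-x + 1)/(x - 10) + 7/16| = 9|x + 6| / (16·|x − 10|).
Restrict delta ≤ 8. Then |x + 6| < 8 gives |x − 10| = |(x + 6) + (-16)| ≥ 16 − 8 = 8.
Hence |(-x + 1)/(x - 10) + 7/16| < 9|x + 6|/(16·8) = (9/128)|x + 6|, which is < eps once |x + 6| < (128/9)eps.
Take delta = min(8, (128/9)eps). Then 0 < |x + 6| < delta forces both bounds, so |(-x + 1)/(x - 10) + 7/16| < eps.

delta = min(8, (128/9)eps)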